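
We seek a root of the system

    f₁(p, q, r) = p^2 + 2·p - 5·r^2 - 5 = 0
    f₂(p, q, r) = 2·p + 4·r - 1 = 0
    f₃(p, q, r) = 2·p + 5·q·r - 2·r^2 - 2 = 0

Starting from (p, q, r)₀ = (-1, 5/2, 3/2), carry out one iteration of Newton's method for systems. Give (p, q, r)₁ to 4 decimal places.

(-0.2000, 1.9167, 0.3500)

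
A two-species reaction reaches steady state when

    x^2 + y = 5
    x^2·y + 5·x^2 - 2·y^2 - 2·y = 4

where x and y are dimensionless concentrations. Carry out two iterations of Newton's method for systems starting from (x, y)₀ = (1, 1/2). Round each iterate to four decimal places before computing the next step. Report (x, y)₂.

(1.6264, 2.3550)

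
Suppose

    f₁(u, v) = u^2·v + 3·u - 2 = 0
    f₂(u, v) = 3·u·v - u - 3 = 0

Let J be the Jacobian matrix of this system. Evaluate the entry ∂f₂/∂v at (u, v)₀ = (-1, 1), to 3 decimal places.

-3.000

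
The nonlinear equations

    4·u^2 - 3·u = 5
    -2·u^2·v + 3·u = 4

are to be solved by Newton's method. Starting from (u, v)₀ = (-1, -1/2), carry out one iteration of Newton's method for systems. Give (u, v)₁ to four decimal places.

(-0.8182, -3.4091)

At (-1, -1/2): F = (2.0000, -6.0000).
Jacobian J = [[8·u - 3, 0], [-4·u·v + 3, -2·u^2]].
At the point, J = [[-11.0000, 0.0000], [1.0000, -2.0000]] (det J = 22.0000).
Solving J·Δ = −F gives Δ = (0.1818, -2.9091).
Then the next iterate is (u, v)₁ = (-0.8182, -3.4091).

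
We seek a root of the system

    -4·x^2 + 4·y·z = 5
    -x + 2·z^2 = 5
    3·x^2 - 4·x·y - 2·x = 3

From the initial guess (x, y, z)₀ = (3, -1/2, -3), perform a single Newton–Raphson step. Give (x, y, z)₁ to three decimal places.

At (3, -1/2, -3): F = (-35.000, 10.000, 24.000).
Jacobian J = [[-8·x, 4·z, 4·y], [-1, 0, 4·z], [6·x - 4·y - 2, -4·x, 0]].
At the point, J = [[-24.000, -12.000, -2.000], [-1.000, 0.000, -12.000], [18.000, -12.000, 0.000]] (det J = 6024.000).
Solving J·Δ = −F gives Δ = (-1.450, -0.175, 0.954).
Then the next iterate is (x, y, z)₁ = (1.550, -0.675, -2.046).

(1.550, -0.675, -2.046)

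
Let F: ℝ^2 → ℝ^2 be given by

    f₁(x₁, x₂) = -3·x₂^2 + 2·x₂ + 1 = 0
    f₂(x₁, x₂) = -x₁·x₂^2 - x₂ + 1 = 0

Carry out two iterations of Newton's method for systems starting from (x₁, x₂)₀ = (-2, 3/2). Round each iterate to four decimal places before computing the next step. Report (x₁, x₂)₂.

(-0.2033, 1.0074)

At (-2, 3/2): F = (-2.7500, 4.0000).
Jacobian J = [[0, -6·x₂ + 2], [-x₂^2, -2·x₁·x₂ - 1]].
At the point, J = [[0.0000, -7.0000], [-2.2500, 5.0000]] (det J = -15.7500).
Solving J·Δ = −F gives Δ = (0.9048, -0.3929).
Then the next iterate is (x₁, x₂)₁ = (-1.0952, 1.1071).
Round to (-1.0952, 1.1071) and repeat: F = (-0.462811, 1.235254), J = [[0.0000, -4.6426], [-1.225670, 1.424992]].
Δ = (0.8919, -0.0997), so (x₁, x₂)₂ = (-0.2033, 1.0074).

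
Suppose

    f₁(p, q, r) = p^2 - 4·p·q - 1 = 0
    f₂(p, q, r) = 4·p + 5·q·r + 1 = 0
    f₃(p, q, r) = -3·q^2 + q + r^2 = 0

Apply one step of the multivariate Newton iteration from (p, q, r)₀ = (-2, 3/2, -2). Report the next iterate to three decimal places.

At (-2, 3/2, -2): F = (15.000, -22.000, -1.250).
Jacobian J = [[2·p - 4·q, -4·p, 0], [4, 5·r, 5·q], [0, -6·q + 1, 2·r]].
At the point, J = [[-10.000, 8.000, 0.000], [4.000, -10.000, 7.500], [0.000, -8.000, -4.000]] (det J = -872.000).
Solving J·Δ = −F gives Δ = (0.827, -0.841, 1.370).
Then the next iterate is (p, q, r)₁ = (-1.173, 0.659, -0.630).

(-1.173, 0.659, -0.630)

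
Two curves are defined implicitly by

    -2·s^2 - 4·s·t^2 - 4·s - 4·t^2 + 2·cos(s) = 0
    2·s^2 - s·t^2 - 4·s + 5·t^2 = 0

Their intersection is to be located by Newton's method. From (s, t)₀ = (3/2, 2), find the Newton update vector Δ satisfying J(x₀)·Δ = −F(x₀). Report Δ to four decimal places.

At (3/2, 2): F = (-50.358526, 12.5000).
Jacobian J = [[-4·s - 4·t^2 - 2·sin(s) - 4, -8·s·t - 8·t], [4·s - t^2 - 4, -2·s·t + 10·t]].
At the point, J = [[-27.994990, -40.0000], [-2.0000, 14.0000]] (det J = -471.929860).
Solving J·Δ = −F gives Δ = (-0.4344, -0.9549).

(-0.4344, -0.9549)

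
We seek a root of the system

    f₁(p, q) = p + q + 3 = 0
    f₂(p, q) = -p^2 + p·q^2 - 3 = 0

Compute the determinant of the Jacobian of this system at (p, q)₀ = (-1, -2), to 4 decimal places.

-2.0000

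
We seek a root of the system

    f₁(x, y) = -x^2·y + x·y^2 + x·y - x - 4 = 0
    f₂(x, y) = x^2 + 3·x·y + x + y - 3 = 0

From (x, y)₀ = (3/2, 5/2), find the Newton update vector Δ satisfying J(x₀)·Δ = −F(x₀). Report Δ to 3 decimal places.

(-1.139, -0.254)

At (3/2, 5/2): F = (2.000, 14.500).
Jacobian J = [[-2·x·y + y^2 + y - 1, -x^2 + 2·x·y + x], [2·x + 3·y + 1, 3·x + 1]].
At the point, J = [[0.250, 6.750], [11.500, 5.500]] (det J = -76.250).
Solving J·Δ = −F gives Δ = (-1.139, -0.254).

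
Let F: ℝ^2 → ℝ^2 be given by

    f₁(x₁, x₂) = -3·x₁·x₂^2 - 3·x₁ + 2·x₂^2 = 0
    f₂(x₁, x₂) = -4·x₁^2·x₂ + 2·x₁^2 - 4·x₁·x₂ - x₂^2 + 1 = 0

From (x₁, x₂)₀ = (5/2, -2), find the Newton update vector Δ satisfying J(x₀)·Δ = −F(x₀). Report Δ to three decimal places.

(-1.029, 0.639)

At (5/2, -2): F = (-29.500, 79.500).
Jacobian J = [[-3·x₂^2 - 3, -6·x₁·x₂ + 4·x₂], [-8·x₁·x₂ + 4·x₁ - 4·x₂, -4·x₁^2 - 4·x₁ - 2·x₂]].
At the point, J = [[-15.000, 22.000], [58.000, -31.000]] (det J = -811.000).
Solving J·Δ = −F gives Δ = (-1.029, 0.639).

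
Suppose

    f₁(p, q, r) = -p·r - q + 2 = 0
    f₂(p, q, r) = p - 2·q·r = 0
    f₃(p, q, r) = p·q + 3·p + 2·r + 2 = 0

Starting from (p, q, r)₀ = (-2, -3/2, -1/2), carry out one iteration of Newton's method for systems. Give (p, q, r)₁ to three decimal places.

(4.727, 0.727, -2.318)

At (-2, -3/2, -1/2): F = (2.500, -3.500, -2.000).
Jacobian J = [[-r, -1, -p], [1, -2·r, -2·q], [q + 3, p, 2]].
At the point, J = [[0.500, -1.000, 2.000], [1.000, 1.000, 3.000], [1.500, -2.000, 2.000]] (det J = -5.500).
Solving J·Δ = −F gives Δ = (6.727, 2.227, -1.818).
Then the next iterate is (p, q, r)₁ = (4.727, 0.727, -2.318).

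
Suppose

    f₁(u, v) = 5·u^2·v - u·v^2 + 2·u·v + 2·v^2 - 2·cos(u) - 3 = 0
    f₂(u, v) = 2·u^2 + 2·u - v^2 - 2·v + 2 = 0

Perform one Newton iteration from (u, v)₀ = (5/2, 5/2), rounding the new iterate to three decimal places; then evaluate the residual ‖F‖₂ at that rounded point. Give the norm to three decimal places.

At (5/2, 5/2): F = (86.10229, 8.250).
Jacobian J = [[10·u·v - v^2 + 2·v + 2·sin(u), 5·u^2 - 2·u·v + 2·u + 4·v], [4·u + 2, -2·v - 2]].
At the point, J = [[62.44694, 33.750], [12.000, -7.000]] (det J = -842.12861).
Solving J·Δ = −F gives Δ = (-1.046, -0.615).
Then the next iterate is (u, v)₁ = (1.454, 1.885).
Re-evaluating at (1.454, 1.885): F = (24.11412, 1.81301), so ‖F‖₂ = 24.182.

24.182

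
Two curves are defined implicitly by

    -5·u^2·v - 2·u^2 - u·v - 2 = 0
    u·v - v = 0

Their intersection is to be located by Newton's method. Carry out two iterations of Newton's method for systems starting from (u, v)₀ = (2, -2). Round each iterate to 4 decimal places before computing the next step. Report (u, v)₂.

At (2, -2): F = (34.0000, -2.0000).
Jacobian J = [[-10·u·v - 4·u - v, -5·u^2 - u], [v, u - 1]].
At the point, J = [[34.0000, -22.0000], [-2.0000, 1.0000]] (det J = -10.0000).
Solving J·Δ = −F gives Δ = (-1.0000, 0.0000).
Then the next iterate is (u, v)₁ = (1.0000, -2.0000).
Round to (1.0000, -2.0000) and repeat: F = (8.0000, 0.0000), J = [[18.0000, -6.0000], [-2.0000, 0.0000]].
Δ = (0.0000, 1.3333), so (u, v)₂ = (1.0000, -0.6667).

(1.0000, -0.6667)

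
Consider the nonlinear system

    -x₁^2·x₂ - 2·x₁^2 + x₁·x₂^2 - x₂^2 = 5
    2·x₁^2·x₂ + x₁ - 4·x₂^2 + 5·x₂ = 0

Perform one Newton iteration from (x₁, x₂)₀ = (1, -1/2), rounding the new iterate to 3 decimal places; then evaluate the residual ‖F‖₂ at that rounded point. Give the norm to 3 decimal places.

10.200

At (1, -1/2): F = (-6.500, -3.500).
Jacobian J = [[-2·x₁·x₂ - 4·x₁ + x₂^2, -x₁^2 + 2·x₁·x₂ - 2·x₂], [4·x₁·x₂ + 1, 2·x₁^2 - 8·x₂ + 5]].
At the point, J = [[-2.750, -1.000], [-1.000, 11.000]] (det J = -31.250).
Solving J·Δ = −F gives Δ = (-2.400, 0.100).
Then the next iterate is (x₁, x₂)₁ = (-1.400, -0.400).
Re-evaluating at (-1.400, -0.400): F = (-8.520, -5.608), so ‖F‖₂ = 10.200.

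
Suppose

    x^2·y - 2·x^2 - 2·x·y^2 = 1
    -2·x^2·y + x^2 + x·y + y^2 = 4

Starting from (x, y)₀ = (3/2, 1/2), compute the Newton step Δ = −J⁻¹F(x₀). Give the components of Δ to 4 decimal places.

At (3/2, 1/2): F = (-5.1250, -3.0000).
Jacobian J = [[2·x·y - 4·x - 2·y^2, x^2 - 4·x·y], [-4·x·y + 2·x + y, -2·x^2 + x + 2·y]].
At the point, J = [[-5.0000, -0.7500], [0.5000, -2.0000]] (det J = 10.3750).
Solving J·Δ = −F gives Δ = (-0.7711, -1.6928).

(-0.7711, -1.6928)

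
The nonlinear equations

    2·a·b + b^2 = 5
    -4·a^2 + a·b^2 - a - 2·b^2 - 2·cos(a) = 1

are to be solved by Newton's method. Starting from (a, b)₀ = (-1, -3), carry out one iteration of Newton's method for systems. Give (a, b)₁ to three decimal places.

At (-1, -3): F = (10.000, -32.08060).
Jacobian J = [[2·b, 2·a + 2·b], [-8·a + b^2 + 2·sin(a) - 1, 2·a·b - 4·b]].
At the point, J = [[-6.000, -8.000], [14.31706, 18.000]] (det J = 6.53646).
Solving J·Δ = −F gives Δ = (11.726, -7.544).
Then the next iterate is (a, b)₁ = (10.726, -10.544).

(10.726, -10.544)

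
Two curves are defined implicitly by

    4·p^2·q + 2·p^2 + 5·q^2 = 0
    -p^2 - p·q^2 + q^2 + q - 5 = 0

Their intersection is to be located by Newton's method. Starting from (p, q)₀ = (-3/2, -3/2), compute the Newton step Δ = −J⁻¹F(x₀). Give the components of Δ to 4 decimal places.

At (-3/2, -3/2): F = (2.2500, -3.1250).
Jacobian J = [[8·p·q + 4·p, 4·p^2 + 10·q], [-2·p - q^2, -2·p·q + 2·q + 1]].
At the point, J = [[12.0000, -6.0000], [0.7500, -6.5000]] (det J = -73.5000).
Solving J·Δ = −F gives Δ = (-0.4541, -0.5332).

(-0.4541, -0.5332)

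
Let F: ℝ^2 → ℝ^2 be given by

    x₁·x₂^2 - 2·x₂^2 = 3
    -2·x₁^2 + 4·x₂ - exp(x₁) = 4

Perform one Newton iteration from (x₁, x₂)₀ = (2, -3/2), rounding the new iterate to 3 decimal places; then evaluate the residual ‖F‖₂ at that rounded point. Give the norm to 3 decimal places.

130.477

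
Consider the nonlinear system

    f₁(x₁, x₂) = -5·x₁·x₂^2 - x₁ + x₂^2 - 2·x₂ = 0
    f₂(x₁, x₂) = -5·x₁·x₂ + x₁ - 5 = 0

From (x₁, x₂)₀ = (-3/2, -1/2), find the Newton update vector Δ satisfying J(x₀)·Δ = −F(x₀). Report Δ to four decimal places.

(3.6698, -0.3459)

At (-3/2, -1/2): F = (4.6250, -10.2500).
Jacobian J = [[-5·x₂^2 - 1, -10·x₁·x₂ + 2·x₂ - 2], [-5·x₂ + 1, -5·x₁]].
At the point, J = [[-2.2500, -10.5000], [3.5000, 7.5000]] (det J = 19.8750).
Solving J·Δ = −F gives Δ = (3.6698, -0.3459).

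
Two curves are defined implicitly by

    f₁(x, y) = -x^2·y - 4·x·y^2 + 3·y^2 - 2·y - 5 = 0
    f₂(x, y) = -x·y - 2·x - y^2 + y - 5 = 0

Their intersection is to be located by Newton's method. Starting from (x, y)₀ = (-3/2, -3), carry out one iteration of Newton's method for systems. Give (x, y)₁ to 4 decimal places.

At (-3/2, -3): F = (88.7500, -18.5000).
Jacobian J = [[-2·x·y - 4·y^2, -x^2 - 8·x·y + 6·y - 2], [-y - 2, -x - 2·y + 1]].
At the point, J = [[-45.0000, -58.2500], [1.0000, 8.5000]] (det J = -324.2500).
Solving J·Δ = −F gives Δ = (-0.9969, 2.2938).
Then the next iterate is (x, y)₁ = (-2.4969, -0.7062).

(-2.4969, -0.7062)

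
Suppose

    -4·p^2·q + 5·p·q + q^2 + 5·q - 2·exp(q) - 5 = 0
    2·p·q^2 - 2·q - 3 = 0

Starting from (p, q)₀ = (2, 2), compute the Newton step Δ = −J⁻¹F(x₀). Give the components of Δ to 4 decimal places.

(-0.6684, -0.2609)

At (2, 2): F = (-17.778112, 9.0000).
Jacobian J = [[-8·p·q + 5·q, -4·p^2 + 5·p + 2·q - 2·exp(q) + 5], [2·q^2, 4·p·q - 2]].
At the point, J = [[-22.0000, -11.778112], [8.0000, 14.0000]] (det J = -213.775102).
Solving J·Δ = −F gives Δ = (-0.6684, -0.2609).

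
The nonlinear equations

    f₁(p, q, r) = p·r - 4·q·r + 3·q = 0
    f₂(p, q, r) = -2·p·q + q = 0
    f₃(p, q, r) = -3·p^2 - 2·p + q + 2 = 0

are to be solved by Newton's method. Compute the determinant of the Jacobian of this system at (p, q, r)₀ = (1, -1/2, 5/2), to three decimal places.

J = [[r, -4·r + 3, p - 4·q], [-2·q, -2·p + 1, 0], [-6·p - 2, 1, 0]].
At the point, J = [[2.500, -7.000, 3.000], [1.000, -1.000, 0.000], [-8.000, 1.000, 0.000]].
det J = -21.000.

-21.000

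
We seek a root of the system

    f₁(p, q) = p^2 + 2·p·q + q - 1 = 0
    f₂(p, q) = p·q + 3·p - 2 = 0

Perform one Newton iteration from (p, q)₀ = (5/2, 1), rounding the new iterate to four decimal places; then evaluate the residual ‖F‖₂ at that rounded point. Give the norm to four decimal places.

At (5/2, 1): F = (11.2500, 8.0000).
Jacobian J = [[2·p + 2·q, 2·p + 1], [q + 3, p]].
At the point, J = [[7.0000, 6.0000], [4.0000, 2.5000]] (det J = -6.5000).
Solving J·Δ = −F gives Δ = (-3.0577, 1.6923).
Then the next iterate is (p, q)₁ = (-0.5577, 2.6923).
Re-evaluating at (-0.5577, 2.6923): F = (-0.999662, -5.174596), so ‖F‖₂ = 5.2703.

5.2703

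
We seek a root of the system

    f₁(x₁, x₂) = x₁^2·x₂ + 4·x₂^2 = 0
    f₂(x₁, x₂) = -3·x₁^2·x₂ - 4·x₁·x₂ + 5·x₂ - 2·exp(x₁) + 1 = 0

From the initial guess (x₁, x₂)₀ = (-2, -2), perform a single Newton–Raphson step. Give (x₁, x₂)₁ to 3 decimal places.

At (-2, -2): F = (8.000, -1.27067).
Jacobian J = [[2·x₁·x₂, x₁^2 + 8·x₂], [-6·x₁·x₂ - 4·x₂ - 2·exp(x₁), -3·x₁^2 - 4·x₁ + 5]].
At the point, J = [[8.000, -12.000], [-16.27067, 1.000]] (det J = -187.24805).
Solving J·Δ = −F gives Δ = (-0.039, 0.641).
Then the next iterate is (x₁, x₂)₁ = (-2.039, -1.359).

(-2.039, -1.359)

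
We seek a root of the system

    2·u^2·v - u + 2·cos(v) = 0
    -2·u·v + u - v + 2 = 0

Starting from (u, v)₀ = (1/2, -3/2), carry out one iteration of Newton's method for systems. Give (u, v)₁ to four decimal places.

(-5.3109, -10.3718)

At (1/2, -3/2): F = (-1.108526, 5.5000).
Jacobian J = [[4·u·v - 1, 2·u^2 - 2·sin(v)], [-2·v + 1, -2·u - 1]].
At the point, J = [[-4.0000, 2.494990], [4.0000, -2.0000]] (det J = -1.979960).
Solving J·Δ = −F gives Δ = (-5.8109, -8.8718).
Then the next iterate is (u, v)₁ = (-5.3109, -10.3718).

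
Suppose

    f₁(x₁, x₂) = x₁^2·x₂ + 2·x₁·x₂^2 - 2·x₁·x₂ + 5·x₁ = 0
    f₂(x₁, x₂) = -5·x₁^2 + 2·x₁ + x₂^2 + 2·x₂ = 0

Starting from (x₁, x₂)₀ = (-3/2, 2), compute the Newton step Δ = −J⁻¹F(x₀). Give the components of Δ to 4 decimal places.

(0.7246, -1.0113)

At (-3/2, 2): F = (-9.0000, -6.2500).
Jacobian J = [[2·x₁·x₂ + 2·x₂^2 - 2·x₂ + 5, x₁^2 + 4·x₁·x₂ - 2·x₁], [-10·x₁ + 2, 2·x₂ + 2]].
At the point, J = [[3.0000, -6.7500], [17.0000, 6.0000]] (det J = 132.7500).
Solving J·Δ = −F gives Δ = (0.7246, -1.0113).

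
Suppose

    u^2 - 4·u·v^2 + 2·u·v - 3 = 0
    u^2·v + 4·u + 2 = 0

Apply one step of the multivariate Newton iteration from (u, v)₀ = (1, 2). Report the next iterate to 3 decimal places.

At (1, 2): F = (-14.000, 8.000).
Jacobian J = [[2·u - 4·v^2 + 2·v, -8·u·v + 2·u], [2·u·v + 4, u^2]].
At the point, J = [[-10.000, -14.000], [8.000, 1.000]] (det J = 102.000).
Solving J·Δ = −F gives Δ = (-0.961, -0.314).
Then the next iterate is (u, v)₁ = (0.039, 1.686).

(0.039, 1.686)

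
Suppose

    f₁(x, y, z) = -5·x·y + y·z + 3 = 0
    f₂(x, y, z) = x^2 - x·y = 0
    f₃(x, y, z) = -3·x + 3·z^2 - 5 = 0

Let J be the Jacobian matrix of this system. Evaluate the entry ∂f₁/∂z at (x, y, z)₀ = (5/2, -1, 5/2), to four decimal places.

∂f₁/∂z = y.
At (5/2, -1, 5/2) this is -1.0000.

-1.0000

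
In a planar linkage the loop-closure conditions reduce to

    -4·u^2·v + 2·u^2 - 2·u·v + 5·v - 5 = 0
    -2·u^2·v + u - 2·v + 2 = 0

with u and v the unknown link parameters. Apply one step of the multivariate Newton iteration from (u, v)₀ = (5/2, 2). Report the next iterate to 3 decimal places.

At (5/2, 2): F = (-42.500, -24.500).
Jacobian J = [[-8·u·v + 4·u - 2·v, -4·u^2 - 2·u + 5], [-4·u·v + 1, -2·u^2 - 2]].
At the point, J = [[-34.000, -25.000], [-19.000, -14.500]] (det J = 18.000).
Solving J·Δ = −F gives Δ = (-0.208, -1.417).
Then the next iterate is (u, v)₁ = (2.292, 0.583).

(2.292, 0.583)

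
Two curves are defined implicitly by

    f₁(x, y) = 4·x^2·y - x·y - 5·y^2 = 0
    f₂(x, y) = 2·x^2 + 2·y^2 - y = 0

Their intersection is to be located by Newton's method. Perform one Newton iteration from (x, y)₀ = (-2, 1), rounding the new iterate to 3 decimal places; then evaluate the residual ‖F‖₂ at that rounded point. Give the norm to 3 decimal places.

At (-2, 1): F = (13.000, 9.000).
Jacobian J = [[8·x·y - y, 4·x^2 - x - 10·y], [4·x, 4·y - 1]].
At the point, J = [[-17.000, 8.000], [-8.000, 3.000]] (det J = 13.000).
Solving J·Δ = −F gives Δ = (2.538, 3.769).
Then the next iterate is (x, y)₁ = (0.538, 4.769).
Re-evaluating at (0.538, 4.769): F = (-110.76109, 41.29661), so ‖F‖₂ = 118.209.

118.209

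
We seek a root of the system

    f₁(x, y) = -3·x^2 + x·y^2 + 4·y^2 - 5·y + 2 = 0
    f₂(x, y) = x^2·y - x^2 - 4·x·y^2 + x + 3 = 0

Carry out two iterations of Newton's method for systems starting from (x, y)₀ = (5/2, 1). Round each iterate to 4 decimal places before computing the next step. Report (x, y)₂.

(0.9277, 1.0096)

At (5/2, 1): F = (-15.2500, -4.5000).
Jacobian J = [[-6·x + y^2, 2·x·y + 8·y - 5], [2·x·y - 2·x - 4·y^2 + 1, x^2 - 8·x·y]].
At the point, J = [[-14.0000, 8.0000], [-3.0000, -13.7500]] (det J = 216.5000).
Solving J·Δ = −F gives Δ = (-1.1348, -0.0797).
Then the next iterate is (x, y)₁ = (1.3652, 0.9203).
Round to (1.3652, 0.9203) and repeat: F = (-3.648746, -0.408379), J = [[-7.344248, 4.875187], [-2.605421, -8.187377]].
Δ = (-0.4375, 0.0893), so (x, y)₂ = (0.9277, 1.0096).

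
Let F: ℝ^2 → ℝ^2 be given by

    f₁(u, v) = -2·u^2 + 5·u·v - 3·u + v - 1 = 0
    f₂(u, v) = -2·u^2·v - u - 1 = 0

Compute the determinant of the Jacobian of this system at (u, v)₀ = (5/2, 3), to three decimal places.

J = [[-4·u + 5·v - 3, 5·u + 1], [-4·u·v - 1, -2·u^2]].
At the point, J = [[2.000, 13.500], [-31.000, -12.500]].
det J = 393.500.

393.500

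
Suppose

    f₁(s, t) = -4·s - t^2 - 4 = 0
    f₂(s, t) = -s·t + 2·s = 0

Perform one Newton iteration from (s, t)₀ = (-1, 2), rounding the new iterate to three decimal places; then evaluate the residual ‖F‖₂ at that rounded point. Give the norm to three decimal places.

At (-1, 2): F = (-4.000, 0.000).
Jacobian J = [[-4, -2·t], [-t + 2, -s]].
At the point, J = [[-4.000, -4.000], [0.000, 1.000]] (det J = -4.000).
Solving J·Δ = −F gives Δ = (-1.000, 0.000).
Then the next iterate is (s, t)₁ = (-2.000, 2.000).
Re-evaluating at (-2.000, 2.000): F = (0.000, 0.000), so ‖F‖₂ = 0.000.

0.000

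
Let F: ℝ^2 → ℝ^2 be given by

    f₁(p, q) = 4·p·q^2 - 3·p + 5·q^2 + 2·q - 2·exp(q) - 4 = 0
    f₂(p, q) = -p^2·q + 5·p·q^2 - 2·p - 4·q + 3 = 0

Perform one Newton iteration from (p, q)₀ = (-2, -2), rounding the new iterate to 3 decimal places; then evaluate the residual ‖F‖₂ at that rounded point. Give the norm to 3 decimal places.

4.664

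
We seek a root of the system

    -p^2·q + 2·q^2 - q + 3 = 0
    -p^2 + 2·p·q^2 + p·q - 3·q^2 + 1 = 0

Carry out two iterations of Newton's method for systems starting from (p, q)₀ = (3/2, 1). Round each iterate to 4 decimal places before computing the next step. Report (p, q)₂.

(1.9813, 0.9899)

At (3/2, 1): F = (1.7500, 0.2500).
Jacobian J = [[-2·p·q, -p^2 + 4·q - 1], [-2·p + 2·q^2 + q, 4·p·q + p - 6·q]].
At the point, J = [[-3.0000, 0.7500], [0.0000, 1.5000]] (det J = -4.5000).
Solving J·Δ = −F gives Δ = (0.5417, -0.1667).
Then the next iterate is (p, q)₁ = (2.0417, 0.8333).
Round to (2.0417, 0.8333) and repeat: F = (0.081834, -0.714889), J = [[-3.402697, -1.835339], [-1.861322, 3.847294]].
Δ = (-0.0604, 0.1566), so (p, q)₂ = (1.9813, 0.9899).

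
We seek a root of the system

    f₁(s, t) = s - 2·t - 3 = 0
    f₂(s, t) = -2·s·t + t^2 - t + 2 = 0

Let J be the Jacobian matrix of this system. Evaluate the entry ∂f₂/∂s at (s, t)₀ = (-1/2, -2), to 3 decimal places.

∂f₂/∂s = -2·t.
At (-1/2, -2) this is 4.000.

4.000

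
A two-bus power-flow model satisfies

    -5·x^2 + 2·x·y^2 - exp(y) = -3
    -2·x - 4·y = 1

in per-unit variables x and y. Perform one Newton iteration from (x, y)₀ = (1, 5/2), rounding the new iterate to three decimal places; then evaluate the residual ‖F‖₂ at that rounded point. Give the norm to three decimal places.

0.712

At (1, 5/2): F = (-1.68249, -13.000).
Jacobian J = [[-10·x + 2·y^2, 4·x·y - exp(y)], [-2, -4]].
At the point, J = [[2.500, -2.18249], [-2.000, -4.000]] (det J = -14.36499).
Solving J·Δ = −F gives Δ = (-1.507, -2.497).
Then the next iterate is (x, y)₁ = (-0.507, 0.003).
Re-evaluating at (-0.507, 0.003): F = (0.71174, 0.002), so ‖F‖₂ = 0.712.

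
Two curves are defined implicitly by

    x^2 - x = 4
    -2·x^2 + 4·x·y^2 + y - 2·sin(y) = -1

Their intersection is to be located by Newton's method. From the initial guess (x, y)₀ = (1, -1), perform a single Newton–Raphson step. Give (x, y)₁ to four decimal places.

At (1, -1): F = (-4.0000, 3.682942).
Jacobian J = [[2·x - 1, 0], [-4·x + 4·y^2, 8·x·y - 2·cos(y) + 1]].
At the point, J = [[1.0000, 0.0000], [0.0000, -8.080605]] (det J = -8.080605).
Solving J·Δ = −F gives Δ = (4.0000, 0.4558).
Then the next iterate is (x, y)₁ = (5.0000, -0.5442).

(5.0000, -0.5442)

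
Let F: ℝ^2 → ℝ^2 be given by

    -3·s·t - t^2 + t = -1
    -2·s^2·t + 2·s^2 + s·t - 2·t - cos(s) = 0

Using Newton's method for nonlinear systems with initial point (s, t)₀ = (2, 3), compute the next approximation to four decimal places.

(2.2062, 0.7404)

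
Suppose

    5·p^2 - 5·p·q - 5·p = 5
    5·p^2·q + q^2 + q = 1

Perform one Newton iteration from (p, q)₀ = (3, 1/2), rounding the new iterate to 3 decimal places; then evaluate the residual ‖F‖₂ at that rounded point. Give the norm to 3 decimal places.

At (3, 1/2): F = (17.500, 22.250).
Jacobian J = [[10·p - 5·q - 5, -5·p], [10·p·q, 5·p^2 + 2·q + 1]].
At the point, J = [[22.500, -15.000], [15.000, 47.000]] (det J = 1282.500).
Solving J·Δ = −F gives Δ = (-0.902, -0.186).
Then the next iterate is (p, q)₁ = (2.098, 0.314).
Re-evaluating at (2.098, 0.314): F = (3.22416, 6.32311), so ‖F‖₂ = 7.098.

7.098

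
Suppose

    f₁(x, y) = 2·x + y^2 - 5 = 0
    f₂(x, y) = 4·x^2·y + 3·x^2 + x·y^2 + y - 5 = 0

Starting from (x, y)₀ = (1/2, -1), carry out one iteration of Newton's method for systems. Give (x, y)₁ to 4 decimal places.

(7.7500, 4.7500)

At (1/2, -1): F = (-3.0000, -5.7500).
Jacobian J = [[2, 2·y], [8·x·y + 6·x + y^2, 4·x^2 + 2·x·y + 1]].
At the point, J = [[2.0000, -2.0000], [0.0000, 1.0000]] (det J = 2.0000).
Solving J·Δ = −F gives Δ = (7.2500, 5.7500).
Then the next iterate is (x, y)₁ = (7.7500, 4.7500).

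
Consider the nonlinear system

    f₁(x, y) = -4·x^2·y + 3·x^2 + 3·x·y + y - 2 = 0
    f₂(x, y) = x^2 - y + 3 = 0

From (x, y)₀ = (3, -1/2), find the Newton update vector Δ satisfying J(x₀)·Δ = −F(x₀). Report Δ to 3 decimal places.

(-2.251, -1.006)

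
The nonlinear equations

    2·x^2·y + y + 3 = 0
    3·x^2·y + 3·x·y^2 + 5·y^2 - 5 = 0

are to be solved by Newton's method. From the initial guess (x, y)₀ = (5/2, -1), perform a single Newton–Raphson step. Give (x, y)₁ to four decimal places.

(1.5312, -0.9399)

At (5/2, -1): F = (-10.5000, -11.2500).
Jacobian J = [[4·x·y, 2·x^2 + 1], [6·x·y + 3·y^2, 3·x^2 + 6·x·y + 10·y]].
At the point, J = [[-10.0000, 13.5000], [-12.0000, -6.2500]] (det J = 224.5000).
Solving J·Δ = −F gives Δ = (-0.9688, 0.0601).
Then the next iterate is (x, y)₁ = (1.5312, -0.9399).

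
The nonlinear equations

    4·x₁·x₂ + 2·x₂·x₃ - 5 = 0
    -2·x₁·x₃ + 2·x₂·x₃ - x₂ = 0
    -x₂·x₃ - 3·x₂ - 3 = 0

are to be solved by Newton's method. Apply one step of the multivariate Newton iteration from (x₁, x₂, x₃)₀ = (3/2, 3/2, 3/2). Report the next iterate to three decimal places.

(3.333, 5.000, -15.500)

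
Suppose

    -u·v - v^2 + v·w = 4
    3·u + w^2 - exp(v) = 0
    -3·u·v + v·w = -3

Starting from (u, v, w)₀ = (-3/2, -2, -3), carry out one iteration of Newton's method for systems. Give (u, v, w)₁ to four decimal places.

At (-3/2, -2, -3): F = (-5.0000, 4.364665, 0.0000).
Jacobian J = [[-v, -u - 2·v + w, v], [3, -exp(v), 2·w], [-3·v, -3·u + w, v]].
At the point, J = [[2.0000, 2.5000, -2.0000], [3.0000, -0.135335, -6.0000], [6.0000, 1.5000, -2.0000]] (det J = -67.082682).
Solving J·Δ = −F gives Δ = (-0.5609, 2.7566, 0.3848).
Then the next iterate is (u, v, w)₁ = (-2.0609, 0.7566, -2.6152).

(-2.0609, 0.7566, -2.6152)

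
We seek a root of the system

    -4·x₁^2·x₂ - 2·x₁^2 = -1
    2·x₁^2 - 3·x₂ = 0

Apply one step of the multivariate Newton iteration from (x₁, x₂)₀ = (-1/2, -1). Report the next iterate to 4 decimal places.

At (-1/2, -1): F = (1.5000, 3.5000).
Jacobian J = [[-8·x₁·x₂ - 4·x₁, -4·x₁^2], [4·x₁, -3]].
At the point, J = [[-2.0000, -1.0000], [-2.0000, -3.0000]] (det J = 4.0000).
Solving J·Δ = −F gives Δ = (0.2500, 1.0000).
Then the next iterate is (x₁, x₂)₁ = (-0.2500, 0.0000).

(-0.2500, 0.0000)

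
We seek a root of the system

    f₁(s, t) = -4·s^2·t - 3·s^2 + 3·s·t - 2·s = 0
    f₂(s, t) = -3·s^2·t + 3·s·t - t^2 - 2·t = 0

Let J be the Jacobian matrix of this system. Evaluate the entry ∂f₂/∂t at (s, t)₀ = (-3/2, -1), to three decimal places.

∂f₂/∂t = -3·s^2 + 3·s - 2·t - 2.
At (-3/2, -1) this is -11.250.

-11.250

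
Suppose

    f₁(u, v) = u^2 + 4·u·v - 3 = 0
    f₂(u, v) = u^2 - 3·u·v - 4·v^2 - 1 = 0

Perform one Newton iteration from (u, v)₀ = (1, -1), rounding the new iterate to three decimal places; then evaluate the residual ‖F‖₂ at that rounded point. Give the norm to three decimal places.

At (1, -1): F = (-6.000, -1.000).
Jacobian J = [[2·u + 4·v, 4·u], [2·u - 3·v, -3·u - 8·v]].
At the point, J = [[-2.000, 4.000], [5.000, 5.000]] (det J = -30.000).
Solving J·Δ = −F gives Δ = (-0.867, 1.067).
Then the next iterate is (u, v)₁ = (0.133, 0.067).
Re-evaluating at (0.133, 0.067): F = (-2.94667, -1.027), so ‖F‖₂ = 3.121.

3.121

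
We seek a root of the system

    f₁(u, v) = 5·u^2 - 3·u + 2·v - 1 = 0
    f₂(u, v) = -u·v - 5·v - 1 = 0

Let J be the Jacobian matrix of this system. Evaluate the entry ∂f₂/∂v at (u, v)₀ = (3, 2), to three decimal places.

-8.000

∂f₂/∂v = -u - 5.
At (3, 2) this is -8.000.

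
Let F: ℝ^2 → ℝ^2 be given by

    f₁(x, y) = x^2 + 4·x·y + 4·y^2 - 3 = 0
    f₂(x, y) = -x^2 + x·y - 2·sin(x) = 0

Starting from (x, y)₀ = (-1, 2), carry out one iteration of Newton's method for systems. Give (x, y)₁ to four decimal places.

At (-1, 2): F = (6.0000, -1.317058).
Jacobian J = [[2·x + 4·y, 4·x + 8·y], [-2·x + y - 2·cos(x), x]].
At the point, J = [[6.0000, 12.0000], [2.919395, -1.0000]] (det J = -41.032745).
Solving J·Δ = −F gives Δ = (0.2389, -0.6195).
Then the next iterate is (x, y)₁ = (-0.7611, 1.3805).

(-0.7611, 1.3805)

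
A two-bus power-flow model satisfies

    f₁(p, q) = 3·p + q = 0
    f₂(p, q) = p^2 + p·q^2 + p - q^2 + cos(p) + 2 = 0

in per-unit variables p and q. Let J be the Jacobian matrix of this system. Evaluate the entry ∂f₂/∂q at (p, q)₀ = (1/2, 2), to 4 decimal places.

∂f₂/∂q = 2·p·q - 2·q.
At (1/2, 2) this is -2.0000.

-2.0000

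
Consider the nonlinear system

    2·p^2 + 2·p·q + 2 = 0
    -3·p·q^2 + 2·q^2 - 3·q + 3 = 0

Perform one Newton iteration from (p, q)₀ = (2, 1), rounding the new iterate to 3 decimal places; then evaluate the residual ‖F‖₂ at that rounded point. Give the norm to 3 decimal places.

3.912

At (2, 1): F = (14.000, -4.000).
Jacobian J = [[4·p + 2·q, 2·p], [-3·q^2, -6·p·q + 4·q - 3]].
At the point, J = [[10.000, 4.000], [-3.000, -11.000]] (det J = -98.000).
Solving J·Δ = −F gives Δ = (-1.408, 0.020).
Then the next iterate is (p, q)₁ = (0.592, 1.020).
Re-evaluating at (0.592, 1.020): F = (3.90861, 0.17305), so ‖F‖₂ = 3.912.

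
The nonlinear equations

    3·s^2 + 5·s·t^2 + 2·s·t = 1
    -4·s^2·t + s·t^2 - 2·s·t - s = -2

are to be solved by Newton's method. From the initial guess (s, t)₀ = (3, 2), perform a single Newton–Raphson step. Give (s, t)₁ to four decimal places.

(2.0486, 1.1206)

At (3, 2): F = (98.0000, -73.0000).
Jacobian J = [[6·s + 5·t^2 + 2·t, 10·s·t + 2·s], [-8·s·t + t^2 - 2·t - 1, -4·s^2 + 2·s·t - 2·s]].
At the point, J = [[42.0000, 66.0000], [-49.0000, -30.0000]] (det J = 1974.0000).
Solving J·Δ = −F gives Δ = (-0.9514, -0.8794).
Then the next iterate is (s, t)₁ = (2.0486, 1.1206).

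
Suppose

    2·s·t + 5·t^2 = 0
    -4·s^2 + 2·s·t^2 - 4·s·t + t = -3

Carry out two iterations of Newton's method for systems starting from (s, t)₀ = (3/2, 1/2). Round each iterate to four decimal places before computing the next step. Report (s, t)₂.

(0.8520, 0.0720)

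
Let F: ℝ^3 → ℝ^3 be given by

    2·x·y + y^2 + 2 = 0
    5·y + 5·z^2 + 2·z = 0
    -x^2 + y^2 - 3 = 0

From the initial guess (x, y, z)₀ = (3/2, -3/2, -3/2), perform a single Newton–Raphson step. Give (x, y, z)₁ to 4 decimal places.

At (3/2, -3/2, -3/2): F = (-0.2500, 0.7500, -3.0000).
Jacobian J = [[2·y, 2·x + 2·y, 0], [0, 5, 10·z + 2], [-2·x, 2·y, 0]].
At the point, J = [[-3.0000, 0.0000, 0.0000], [0.0000, 5.0000, -13.0000], [-3.0000, -3.0000, 0.0000]] (det J = 117.0000).
Solving J·Δ = −F gives Δ = (-0.0833, -0.9167, -0.2949).
Then the next iterate is (x, y, z)₁ = (1.4167, -2.4167, -1.7949).

(1.4167, -2.4167, -1.7949)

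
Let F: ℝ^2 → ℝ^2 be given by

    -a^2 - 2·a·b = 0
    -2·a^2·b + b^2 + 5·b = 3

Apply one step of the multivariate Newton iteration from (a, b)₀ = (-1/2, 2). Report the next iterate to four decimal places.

At (-1/2, 2): F = (1.7500, 10.0000).
Jacobian J = [[-2·a - 2·b, -2·a], [-4·a·b, -2·a^2 + 2·b + 5]].
At the point, J = [[-3.0000, 1.0000], [4.0000, 8.5000]] (det J = -29.5000).
Solving J·Δ = −F gives Δ = (0.1653, -1.2542).
Then the next iterate is (a, b)₁ = (-0.3347, 0.7458).

(-0.3347, 0.7458)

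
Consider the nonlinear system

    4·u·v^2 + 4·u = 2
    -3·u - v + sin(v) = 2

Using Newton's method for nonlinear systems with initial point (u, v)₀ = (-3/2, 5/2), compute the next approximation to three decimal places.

At (-3/2, 5/2): F = (-45.500, 0.59847).
Jacobian J = [[4·v^2 + 4, 8·u·v], [-3, cos(v) - 1]].
At the point, J = [[29.000, -30.000], [-3.000, -1.80114]] (det J = -142.23316).
Solving J·Δ = −F gives Δ = (0.702, -0.838).
Then the next iterate is (u, v)₁ = (-0.798, 1.662).

(-0.798, 1.662)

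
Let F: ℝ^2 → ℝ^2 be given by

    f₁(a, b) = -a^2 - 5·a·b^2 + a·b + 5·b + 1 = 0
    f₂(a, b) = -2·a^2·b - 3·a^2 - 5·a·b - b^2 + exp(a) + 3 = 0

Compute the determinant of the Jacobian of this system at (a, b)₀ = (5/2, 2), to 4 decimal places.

J = [[-2·a - 5·b^2 + b, -10·a·b + a + 5], [-4·a·b - 6·a - 5·b + exp(a), -2·a^2 - 5·a - 2·b]].
At the point, J = [[-23.0000, -42.5000], [-32.817506, -29.0000]].
det J = -727.7440.

-727.7440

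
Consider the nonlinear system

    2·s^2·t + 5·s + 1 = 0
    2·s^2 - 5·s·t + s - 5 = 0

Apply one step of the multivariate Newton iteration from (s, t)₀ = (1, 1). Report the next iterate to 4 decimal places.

At (1, 1): F = (8.0000, -7.0000).
Jacobian J = [[4·s·t + 5, 2·s^2], [4·s - 5·t + 1, -5·s]].
At the point, J = [[9.0000, 2.0000], [0.0000, -5.0000]] (det J = -45.0000).
Solving J·Δ = −F gives Δ = (-0.5778, -1.4000).
Then the next iterate is (s, t)₁ = (0.4222, -0.4000).

(0.4222, -0.4000)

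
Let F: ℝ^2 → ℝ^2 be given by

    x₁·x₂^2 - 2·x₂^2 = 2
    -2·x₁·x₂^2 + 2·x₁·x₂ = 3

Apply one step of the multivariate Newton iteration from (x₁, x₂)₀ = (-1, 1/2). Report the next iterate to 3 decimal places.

(6.000, 0.167)

At (-1, 1/2): F = (-2.750, -3.500).
Jacobian J = [[x₂^2, 2·x₁·x₂ - 4·x₂], [-2·x₂^2 + 2·x₂, -4·x₁·x₂ + 2·x₁]].
At the point, J = [[0.250, -3.000], [0.500, 0.000]] (det J = 1.500).
Solving J·Δ = −F gives Δ = (7.000, -0.333).
Then the next iterate is (x₁, x₂)₁ = (6.000, 0.167).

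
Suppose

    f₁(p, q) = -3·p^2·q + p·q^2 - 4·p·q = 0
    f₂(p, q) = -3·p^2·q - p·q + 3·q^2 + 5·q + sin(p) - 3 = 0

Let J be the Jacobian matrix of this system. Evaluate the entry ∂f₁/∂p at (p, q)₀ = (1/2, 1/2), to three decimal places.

∂f₁/∂p = -6·p·q + q^2 - 4·q.
At (1/2, 1/2) this is -3.250.

-3.250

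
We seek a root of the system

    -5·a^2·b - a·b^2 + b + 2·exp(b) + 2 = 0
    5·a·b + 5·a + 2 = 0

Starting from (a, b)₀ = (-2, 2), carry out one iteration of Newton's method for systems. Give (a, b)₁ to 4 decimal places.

(-1.4288, 0.0568)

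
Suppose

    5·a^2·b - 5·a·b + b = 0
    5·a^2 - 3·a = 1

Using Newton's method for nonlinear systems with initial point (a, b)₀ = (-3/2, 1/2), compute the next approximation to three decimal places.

At (-3/2, 1/2): F = (9.875, 14.750).
Jacobian J = [[10·a·b - 5·b, 5·a^2 - 5·a + 1], [10·a - 3, 0]].
At the point, J = [[-10.000, 19.750], [-18.000, 0.000]] (det J = 355.500).
Solving J·Δ = −F gives Δ = (0.819, -0.085).
Then the next iterate is (a, b)₁ = (-0.681, 0.415).

(-0.681, 0.415)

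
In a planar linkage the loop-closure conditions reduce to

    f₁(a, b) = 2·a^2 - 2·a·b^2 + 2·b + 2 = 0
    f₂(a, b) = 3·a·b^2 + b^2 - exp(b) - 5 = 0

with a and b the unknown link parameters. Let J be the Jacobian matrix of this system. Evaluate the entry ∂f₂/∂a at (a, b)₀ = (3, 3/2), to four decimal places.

∂f₂/∂a = 3·b^2.
At (3, 3/2) this is 6.7500.

6.7500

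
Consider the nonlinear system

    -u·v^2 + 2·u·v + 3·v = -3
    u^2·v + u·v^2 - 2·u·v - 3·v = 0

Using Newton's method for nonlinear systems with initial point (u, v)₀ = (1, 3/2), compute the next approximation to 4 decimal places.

(0.8571, -2.5714)

At (1, 3/2): F = (8.2500, -3.7500).
Jacobian J = [[-v^2 + 2·v, -2·u·v + 2·u + 3], [2·u·v + v^2 - 2·v, u^2 + 2·u·v - 2·u - 3]].
At the point, J = [[0.7500, 2.0000], [2.2500, -1.0000]] (det J = -5.2500).
Solving J·Δ = −F gives Δ = (-0.1429, -4.0714).
Then the next iterate is (u, v)₁ = (0.8571, -2.5714).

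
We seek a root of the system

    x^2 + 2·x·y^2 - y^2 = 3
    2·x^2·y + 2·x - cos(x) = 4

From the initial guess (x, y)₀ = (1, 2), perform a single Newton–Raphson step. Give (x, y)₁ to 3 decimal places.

At (1, 2): F = (2.000, 1.45970).
Jacobian J = [[2·x + 2·y^2, 4·x·y - 2·y], [4·x·y + sin(x) + 2, 2·x^2]].
At the point, J = [[10.000, 4.000], [10.84147, 2.000]] (det J = -23.36588).
Solving J·Δ = −F gives Δ = (-0.079, -0.303).
Then the next iterate is (x, y)₁ = (0.921, 1.697).

(0.921, 1.697)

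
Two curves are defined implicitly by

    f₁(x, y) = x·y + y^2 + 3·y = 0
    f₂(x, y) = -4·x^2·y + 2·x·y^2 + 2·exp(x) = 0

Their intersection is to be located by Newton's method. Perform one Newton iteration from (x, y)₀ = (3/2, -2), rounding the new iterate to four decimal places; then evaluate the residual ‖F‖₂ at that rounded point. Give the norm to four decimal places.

At (3/2, -2): F = (-5.0000, 38.963378).
Jacobian J = [[y, x + 2·y + 3], [-8·x·y + 2·y^2 + 2·exp(x), -4·x^2 + 4·x·y]].
At the point, J = [[-2.0000, 0.5000], [40.963378, -21.0000]] (det J = 21.518311).
Solving J·Δ = −F gives Δ = (-3.9742, -5.8968).
Then the next iterate is (x, y)₁ = (-2.4742, -7.8968).
Re-evaluating at (-2.4742, -7.8968): F = (58.207313, -115.044766), so ‖F‖₂ = 128.9317.

128.9317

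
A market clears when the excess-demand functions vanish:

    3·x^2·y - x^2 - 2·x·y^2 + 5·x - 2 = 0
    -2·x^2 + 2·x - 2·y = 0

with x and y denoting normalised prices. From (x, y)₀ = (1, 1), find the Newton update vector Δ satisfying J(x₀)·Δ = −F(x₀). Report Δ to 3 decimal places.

(-0.500, -0.500)

At (1, 1): F = (3.000, -2.000).
Jacobian J = [[6·x·y - 2·x - 2·y^2 + 5, 3·x^2 - 4·x·y], [-4·x + 2, -2]].
At the point, J = [[7.000, -1.000], [-2.000, -2.000]] (det J = -16.000).
Solving J·Δ = −F gives Δ = (-0.500, -0.500).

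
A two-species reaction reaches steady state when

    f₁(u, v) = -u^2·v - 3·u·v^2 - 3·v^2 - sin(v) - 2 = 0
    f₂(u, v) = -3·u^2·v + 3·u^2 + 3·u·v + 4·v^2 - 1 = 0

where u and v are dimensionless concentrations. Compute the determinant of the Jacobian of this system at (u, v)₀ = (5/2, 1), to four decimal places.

J = [[-2·u·v - 3·v^2, -u^2 - 6·u·v - 6·v - cos(v)], [-6·u·v + 6·u + 3·v, -3·u^2 + 3·u + 8·v]].
At the point, J = [[-8.0000, -27.790302], [3.0000, -3.2500]].
det J = 109.3709.

109.3709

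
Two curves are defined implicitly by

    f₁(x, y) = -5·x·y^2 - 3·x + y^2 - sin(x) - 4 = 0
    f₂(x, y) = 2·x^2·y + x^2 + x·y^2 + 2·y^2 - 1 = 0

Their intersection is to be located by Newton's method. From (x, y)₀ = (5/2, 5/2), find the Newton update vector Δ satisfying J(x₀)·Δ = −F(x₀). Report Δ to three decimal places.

(-0.850, -0.966)

At (5/2, 5/2): F = (-83.97347, 64.625).
Jacobian J = [[-5·y^2 - cos(x) - 3, -10·x·y + 2·y], [4·x·y + 2·x + y^2, 2·x^2 + 2·x·y + 4·y]].
At the point, J = [[-33.44886, -57.500], [36.250, 35.000]] (det J = 913.66503).
Solving J·Δ = −F gives Δ = (-0.850, -0.966).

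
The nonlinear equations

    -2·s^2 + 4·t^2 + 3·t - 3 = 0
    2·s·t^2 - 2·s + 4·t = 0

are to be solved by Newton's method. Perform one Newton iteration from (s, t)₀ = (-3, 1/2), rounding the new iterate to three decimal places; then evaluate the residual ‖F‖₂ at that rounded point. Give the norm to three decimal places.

118.588

At (-3, 1/2): F = (-18.500, 6.500).
Jacobian J = [[-4·s, 8·t + 3], [2·t^2 - 2, 4·s·t + 4]].
At the point, J = [[12.000, 7.000], [-1.500, -2.000]] (det J = -13.500).
Solving J·Δ = −F gives Δ = (-0.630, 3.722).
Then the next iterate is (s, t)₁ = (-3.630, 4.222).
Re-evaluating at (-3.630, 4.222): F = (54.61334, -105.26356), so ‖F‖₂ = 118.588.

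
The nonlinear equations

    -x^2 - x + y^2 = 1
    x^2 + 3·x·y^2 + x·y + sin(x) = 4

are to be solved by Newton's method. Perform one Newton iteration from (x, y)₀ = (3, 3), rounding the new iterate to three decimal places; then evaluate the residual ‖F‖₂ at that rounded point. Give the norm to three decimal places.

At (3, 3): F = (-4.000, 95.14112).
Jacobian J = [[-2·x - 1, 2·y], [2·x + 3·y^2 + y + cos(x), 6·x·y + x]].
At the point, J = [[-7.000, 6.000], [35.01001, 57.000]] (det J = -609.06005).
Solving J·Δ = −F gives Δ = (-1.312, -0.864).
Then the next iterate is (x, y)₁ = (1.688, 2.136).
Re-evaluating at (1.688, 2.136): F = (-0.97485, 26.55253), so ‖F‖₂ = 26.570.

26.570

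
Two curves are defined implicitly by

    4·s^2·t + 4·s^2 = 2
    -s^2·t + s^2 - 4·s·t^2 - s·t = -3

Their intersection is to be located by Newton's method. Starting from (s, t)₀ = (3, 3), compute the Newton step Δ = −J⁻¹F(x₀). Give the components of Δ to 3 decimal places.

At (3, 3): F = (142.000, -132.000).
Jacobian J = [[8·s·t + 8·s, 4·s^2], [-2·s·t + 2·s - 4·t^2 - t, -s^2 - 8·s·t - s]].
At the point, J = [[96.000, 36.000], [-51.000, -84.000]] (det J = -6228.000).
Solving J·Δ = −F gives Δ = (-1.152, -0.872).

(-1.152, -0.872)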